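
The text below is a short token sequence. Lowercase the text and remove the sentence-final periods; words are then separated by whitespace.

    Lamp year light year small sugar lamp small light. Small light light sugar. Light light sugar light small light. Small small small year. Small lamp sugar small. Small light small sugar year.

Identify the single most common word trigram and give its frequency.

Trigram frequencies (highest first):
  small light small: 3
  light small light: 2
  light light sugar: 2
  light sugar light: 2
  lamp year light: 1
  year light year: 1
  … (19 more, each ≤ 1)

"small light small", 3 times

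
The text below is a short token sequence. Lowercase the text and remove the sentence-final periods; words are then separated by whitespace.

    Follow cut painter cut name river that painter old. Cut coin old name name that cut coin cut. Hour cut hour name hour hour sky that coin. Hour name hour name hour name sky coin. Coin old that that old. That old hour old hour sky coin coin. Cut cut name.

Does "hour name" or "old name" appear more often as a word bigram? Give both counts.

"hour name": 4 occurrences
"old name": 1 occurrence

"hour name" (4 vs 1)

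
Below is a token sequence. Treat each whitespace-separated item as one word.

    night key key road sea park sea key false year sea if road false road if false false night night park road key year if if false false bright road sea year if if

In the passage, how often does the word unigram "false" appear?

Scanning the 34 tokens for "false":
  position 9: false
  position 14: false
  position 17: false
  position 18: false
  position 27: false
  position 28: false

6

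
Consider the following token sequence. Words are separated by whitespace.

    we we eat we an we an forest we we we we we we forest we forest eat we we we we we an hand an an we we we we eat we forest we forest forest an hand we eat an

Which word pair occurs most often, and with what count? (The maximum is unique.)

"we we", 13 times

Bigram frequencies (highest first):
  we we: 13
  we forest: 4
  we eat: 3
  eat we: 3
  we an: 3
  forest we: 3
  … (10 more, each ≤ 2)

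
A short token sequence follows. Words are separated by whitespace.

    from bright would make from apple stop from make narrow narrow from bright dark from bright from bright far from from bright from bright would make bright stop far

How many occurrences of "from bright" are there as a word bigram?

6

Scanning the 28 overlapping bigram windows for "from bright":
  position 1–2: from bright
  position 12–13: from bright
  position 15–16: from bright
  position 17–18: from bright
  position 21–22: from bright
  position 23–24: from bright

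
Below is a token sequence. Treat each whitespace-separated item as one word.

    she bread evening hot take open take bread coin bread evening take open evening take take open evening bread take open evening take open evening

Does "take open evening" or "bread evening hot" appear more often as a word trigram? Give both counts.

"take open evening": 4 occurrences
"bread evening hot": 1 occurrence

"take open evening" (4 vs 1)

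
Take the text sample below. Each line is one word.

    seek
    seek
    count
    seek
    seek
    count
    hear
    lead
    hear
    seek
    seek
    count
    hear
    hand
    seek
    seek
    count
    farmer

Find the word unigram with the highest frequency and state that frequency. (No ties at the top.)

"seek", 8 times

Unigram frequencies (highest first):
  seek: 8
  count: 4
  hear: 3
  lead: 1
  hand: 1
  farmer: 1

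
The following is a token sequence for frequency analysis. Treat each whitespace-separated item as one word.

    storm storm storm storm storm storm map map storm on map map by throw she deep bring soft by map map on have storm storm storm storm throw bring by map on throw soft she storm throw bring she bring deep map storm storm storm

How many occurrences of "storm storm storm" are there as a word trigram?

7

Scanning the 43 overlapping trigram windows for "storm storm storm":
  position 1–3: storm storm storm
  position 2–4: storm storm storm
  position 3–5: storm storm storm
  position 4–6: storm storm storm
  position 24–26: storm storm storm
  position 25–27: storm storm storm
  position 43–45: storm storm storm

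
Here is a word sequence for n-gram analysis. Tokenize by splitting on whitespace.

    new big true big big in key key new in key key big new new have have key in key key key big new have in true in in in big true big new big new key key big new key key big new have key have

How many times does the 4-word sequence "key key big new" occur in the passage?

4

Scanning the 44 overlapping 4-gram windows for "key key big new":
  position 11–14: key key big new
  position 21–24: key key big new
  position 37–40: key key big new
  position 41–44: key key big new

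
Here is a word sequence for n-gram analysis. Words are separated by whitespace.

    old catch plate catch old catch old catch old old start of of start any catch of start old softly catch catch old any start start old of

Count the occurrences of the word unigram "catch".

Scanning the 28 tokens for "catch":
  position 2: catch
  position 4: catch
  position 6: catch
  position 8: catch
  position 16: catch
  position 21: catch
  position 22: catch

7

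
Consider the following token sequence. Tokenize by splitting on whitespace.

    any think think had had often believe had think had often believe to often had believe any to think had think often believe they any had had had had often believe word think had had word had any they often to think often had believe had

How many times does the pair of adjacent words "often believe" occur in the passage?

Scanning the 45 overlapping bigram windows for "often believe":
  position 6–7: often believe
  position 11–12: often believe
  position 22–23: often believe
  position 30–31: often believe

4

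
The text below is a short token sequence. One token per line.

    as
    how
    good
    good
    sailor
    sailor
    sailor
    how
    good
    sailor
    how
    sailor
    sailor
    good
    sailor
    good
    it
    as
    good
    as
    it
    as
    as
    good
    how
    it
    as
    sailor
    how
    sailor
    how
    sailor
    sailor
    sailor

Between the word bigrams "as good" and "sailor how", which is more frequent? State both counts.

"as good": 2 occurrences
"sailor how": 4 occurrences

"sailor how" (4 vs 2)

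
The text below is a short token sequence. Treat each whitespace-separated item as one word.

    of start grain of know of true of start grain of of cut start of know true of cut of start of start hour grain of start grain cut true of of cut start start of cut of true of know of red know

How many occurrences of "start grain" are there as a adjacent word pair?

3

Scanning the 43 overlapping bigram windows for "start grain":
  position 2–3: start grain
  position 9–10: start grain
  position 27–28: start grain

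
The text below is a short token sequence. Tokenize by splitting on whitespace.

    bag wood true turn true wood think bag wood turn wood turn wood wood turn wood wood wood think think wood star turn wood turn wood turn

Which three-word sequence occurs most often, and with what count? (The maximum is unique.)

Trigram frequencies (highest first):
  wood turn wood: 4
  turn wood turn: 3
  turn wood wood: 2
  bag wood true: 1
  wood true turn: 1
  true turn true: 1
  … (13 more, each ≤ 1)

"wood turn wood", 4 times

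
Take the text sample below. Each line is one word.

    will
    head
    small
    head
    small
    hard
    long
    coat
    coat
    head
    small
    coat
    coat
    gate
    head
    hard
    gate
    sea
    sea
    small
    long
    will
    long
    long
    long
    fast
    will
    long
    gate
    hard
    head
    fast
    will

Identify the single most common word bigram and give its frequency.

Bigram frequencies (highest first):
  head small: 3
  coat coat: 2
  will long: 2
  long long: 2
  fast will: 2
  will head: 1
  … (20 more, each ≤ 1)

"head small", 3 times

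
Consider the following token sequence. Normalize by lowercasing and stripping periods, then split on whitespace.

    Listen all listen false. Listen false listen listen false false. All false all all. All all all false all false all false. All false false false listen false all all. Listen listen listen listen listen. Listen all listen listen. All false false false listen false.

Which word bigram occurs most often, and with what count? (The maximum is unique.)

Bigram frequencies (highest first):
  listen listen: 7
  false all: 6
  all false: 6
  listen false: 5
  false false: 5
  all all: 5
  … (3 more, each ≤ 4)

"listen listen", 7 times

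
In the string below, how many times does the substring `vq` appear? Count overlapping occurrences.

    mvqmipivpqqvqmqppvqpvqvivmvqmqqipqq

Sliding a length-2 window over the 35 characters (34 positions):
  position 2–3: vq
  position 12–13: vq
  position 18–19: vq
  position 21–22: vq
  position 27–28: vq

5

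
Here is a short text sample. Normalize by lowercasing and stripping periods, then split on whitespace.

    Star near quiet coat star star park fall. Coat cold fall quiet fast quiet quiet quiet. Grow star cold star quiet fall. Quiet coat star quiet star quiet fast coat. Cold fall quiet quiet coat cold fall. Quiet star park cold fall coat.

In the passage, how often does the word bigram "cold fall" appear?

Scanning the 42 overlapping bigram windows for "cold fall":
  position 10–11: cold fall
  position 31–32: cold fall
  position 36–37: cold fall
  position 41–42: cold fall

4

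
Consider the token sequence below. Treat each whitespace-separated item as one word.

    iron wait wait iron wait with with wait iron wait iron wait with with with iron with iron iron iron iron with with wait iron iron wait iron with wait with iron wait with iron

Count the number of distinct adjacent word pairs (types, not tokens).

35 tokens → 34 bigram windows in total.
Repeated bigrams (each contributes count−1 duplicates):
  iron wait: 6
  wait iron: 5
  iron iron: 4
  wait with: 4
  with iron: 4
  with with: 4
  iron with: 3
  with wait: 3
25 duplicate windows → 34 − 25 = 9 distinct.

9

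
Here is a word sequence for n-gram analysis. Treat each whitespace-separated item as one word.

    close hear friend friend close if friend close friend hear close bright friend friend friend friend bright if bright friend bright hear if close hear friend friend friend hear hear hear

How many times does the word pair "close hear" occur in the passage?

2

Scanning the 30 overlapping bigram windows for "close hear":
  position 1–2: close hear
  position 24–25: close hear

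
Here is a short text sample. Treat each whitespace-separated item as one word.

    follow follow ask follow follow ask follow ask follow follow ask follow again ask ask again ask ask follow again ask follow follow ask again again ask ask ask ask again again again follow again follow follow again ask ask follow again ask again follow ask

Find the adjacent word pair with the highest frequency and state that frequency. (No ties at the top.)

"ask follow", 7 times

Bigram frequencies (highest first):
  ask follow: 7
  follow ask: 6
  again ask: 6
  ask ask: 6
  follow follow: 5
  follow again: 5
  … (3 more, each ≤ 4)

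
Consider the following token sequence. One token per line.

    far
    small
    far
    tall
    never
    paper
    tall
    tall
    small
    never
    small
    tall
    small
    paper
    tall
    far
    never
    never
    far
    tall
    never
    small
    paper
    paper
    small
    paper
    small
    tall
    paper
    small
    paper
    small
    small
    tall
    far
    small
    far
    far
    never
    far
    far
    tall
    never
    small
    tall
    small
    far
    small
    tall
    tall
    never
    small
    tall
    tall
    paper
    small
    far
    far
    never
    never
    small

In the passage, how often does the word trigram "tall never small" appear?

Scanning the 59 overlapping trigram windows for "tall never small":
  position 20–22: tall never small
  position 42–44: tall never small
  position 50–52: tall never small

3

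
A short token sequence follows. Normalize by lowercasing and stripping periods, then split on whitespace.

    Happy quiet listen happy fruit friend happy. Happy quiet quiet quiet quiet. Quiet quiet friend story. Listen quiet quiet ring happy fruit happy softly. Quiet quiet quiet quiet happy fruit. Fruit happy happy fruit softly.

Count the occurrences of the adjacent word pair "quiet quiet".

Scanning the 34 overlapping bigram windows for "quiet quiet":
  position 9–10: quiet quiet
  position 10–11: quiet quiet
  position 11–12: quiet quiet
  position 12–13: quiet quiet
  position 13–14: quiet quiet
  position 18–19: quiet quiet
  position 25–26: quiet quiet
  position 26–27: quiet quiet
  position 27–28: quiet quiet

9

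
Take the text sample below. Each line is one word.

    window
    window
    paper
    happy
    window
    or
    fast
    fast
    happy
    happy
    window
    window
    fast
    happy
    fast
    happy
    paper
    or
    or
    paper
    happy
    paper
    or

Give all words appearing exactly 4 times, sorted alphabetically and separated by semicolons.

Unigram counts meeting the condition (exactly 4 times):
  fast: 4
  or: 4
  paper: 4

fast; or; paper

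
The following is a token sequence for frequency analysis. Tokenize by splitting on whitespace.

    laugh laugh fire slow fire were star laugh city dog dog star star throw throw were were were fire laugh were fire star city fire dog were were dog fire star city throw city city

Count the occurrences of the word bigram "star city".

Scanning the 34 overlapping bigram windows for "star city":
  position 23–24: star city
  position 31–32: star city

2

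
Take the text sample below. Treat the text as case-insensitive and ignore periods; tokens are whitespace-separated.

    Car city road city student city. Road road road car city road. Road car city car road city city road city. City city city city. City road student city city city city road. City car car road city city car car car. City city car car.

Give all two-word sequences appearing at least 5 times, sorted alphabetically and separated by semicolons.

city city; city road; road city

Bigram counts meeting the condition (at least 5 times):
  city city: 11
  city road: 6
  road city: 5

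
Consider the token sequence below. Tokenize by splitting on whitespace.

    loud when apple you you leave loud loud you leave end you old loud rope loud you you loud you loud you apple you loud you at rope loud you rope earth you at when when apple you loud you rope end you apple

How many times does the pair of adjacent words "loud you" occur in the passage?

Scanning the 43 overlapping bigram windows for "loud you":
  position 8–9: loud you
  position 16–17: loud you
  position 19–20: loud you
  position 21–22: loud you
  position 25–26: loud you
  position 29–30: loud you
  position 39–40: loud you

7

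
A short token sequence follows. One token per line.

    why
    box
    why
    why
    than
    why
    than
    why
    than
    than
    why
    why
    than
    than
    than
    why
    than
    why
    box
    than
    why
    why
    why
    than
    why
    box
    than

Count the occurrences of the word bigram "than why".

Scanning the 26 overlapping bigram windows for "than why":
  position 5–6: than why
  position 7–8: than why
  position 10–11: than why
  position 15–16: than why
  position 17–18: than why
  position 20–21: than why
  position 24–25: than why

7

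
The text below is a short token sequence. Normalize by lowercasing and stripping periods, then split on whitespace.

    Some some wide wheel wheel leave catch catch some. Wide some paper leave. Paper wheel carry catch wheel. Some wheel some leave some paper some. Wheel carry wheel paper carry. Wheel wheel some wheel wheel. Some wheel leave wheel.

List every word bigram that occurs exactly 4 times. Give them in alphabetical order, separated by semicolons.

some wheel; wheel some

Bigram counts meeting the condition (exactly 4 times):
  some wheel: 4
  wheel some: 4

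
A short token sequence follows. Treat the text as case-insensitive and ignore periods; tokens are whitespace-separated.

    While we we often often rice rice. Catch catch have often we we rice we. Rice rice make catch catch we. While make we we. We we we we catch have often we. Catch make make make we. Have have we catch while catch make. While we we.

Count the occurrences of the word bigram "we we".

8

Scanning the 47 overlapping bigram windows for "we we":
  position 2–3: we we
  position 12–13: we we
  position 24–25: we we
  position 25–26: we we
  position 26–27: we we
  position 27–28: we we
  position 28–29: we we
  position 47–48: we we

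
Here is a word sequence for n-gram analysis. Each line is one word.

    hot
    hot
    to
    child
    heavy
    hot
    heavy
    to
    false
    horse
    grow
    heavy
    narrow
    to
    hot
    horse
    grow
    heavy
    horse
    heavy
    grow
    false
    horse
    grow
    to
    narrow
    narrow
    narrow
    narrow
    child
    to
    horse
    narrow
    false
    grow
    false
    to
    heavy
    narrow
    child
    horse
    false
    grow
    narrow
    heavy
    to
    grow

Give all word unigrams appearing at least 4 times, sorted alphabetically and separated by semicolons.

false; grow; heavy; horse; hot; narrow; to

Unigram counts meeting the condition (at least 4 times):
  false: 5
  grow: 7
  heavy: 7
  horse: 6
  hot: 4
  narrow: 8
  to: 7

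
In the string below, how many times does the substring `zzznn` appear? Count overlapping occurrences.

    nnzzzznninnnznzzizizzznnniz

Sliding a length-5 window over the 27 characters (23 positions):
  position 4–8: zzznn
  position 20–24: zzznn

2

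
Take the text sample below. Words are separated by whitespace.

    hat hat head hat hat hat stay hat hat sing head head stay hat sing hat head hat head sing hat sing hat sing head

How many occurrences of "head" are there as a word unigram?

6

Scanning the 25 tokens for "head":
  position 3: head
  position 11: head
  position 12: head
  position 17: head
  position 19: head
  position 25: head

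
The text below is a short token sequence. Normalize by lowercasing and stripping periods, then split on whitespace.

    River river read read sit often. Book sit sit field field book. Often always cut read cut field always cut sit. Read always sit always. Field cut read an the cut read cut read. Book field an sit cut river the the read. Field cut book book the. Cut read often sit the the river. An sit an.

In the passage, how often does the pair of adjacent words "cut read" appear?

Scanning the 57 overlapping bigram windows for "cut read":
  position 15–16: cut read
  position 27–28: cut read
  position 31–32: cut read
  position 33–34: cut read
  position 49–50: cut read

5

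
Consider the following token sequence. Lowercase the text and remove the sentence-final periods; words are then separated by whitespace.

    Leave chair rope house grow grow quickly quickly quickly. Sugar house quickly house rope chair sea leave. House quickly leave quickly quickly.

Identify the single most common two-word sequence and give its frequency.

"quickly quickly", 3 times

Bigram frequencies (highest first):
  quickly quickly: 3
  house quickly: 2
  leave chair: 1
  chair rope: 1
  rope house: 1
  house grow: 1
  … (12 more, each ≤ 1)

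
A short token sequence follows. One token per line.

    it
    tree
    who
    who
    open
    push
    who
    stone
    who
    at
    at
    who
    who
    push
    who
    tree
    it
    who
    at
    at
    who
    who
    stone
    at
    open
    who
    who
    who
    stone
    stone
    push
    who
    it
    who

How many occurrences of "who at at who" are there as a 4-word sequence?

Scanning the 31 overlapping 4-gram windows for "who at at who":
  position 9–12: who at at who
  position 18–21: who at at who

2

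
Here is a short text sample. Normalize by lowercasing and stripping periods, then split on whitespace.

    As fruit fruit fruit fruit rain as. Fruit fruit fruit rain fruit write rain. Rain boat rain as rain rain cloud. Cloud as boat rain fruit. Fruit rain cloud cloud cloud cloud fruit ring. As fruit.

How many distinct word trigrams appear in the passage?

36 tokens → 34 trigram windows in total.
Repeated trigrams (each contributes count−1 duplicates):
  fruit fruit fruit: 3
  fruit fruit rain: 3
  as fruit fruit: 2
  cloud cloud cloud: 2
  rain cloud cloud: 2
7 duplicate windows → 34 − 7 = 27 distinct.

27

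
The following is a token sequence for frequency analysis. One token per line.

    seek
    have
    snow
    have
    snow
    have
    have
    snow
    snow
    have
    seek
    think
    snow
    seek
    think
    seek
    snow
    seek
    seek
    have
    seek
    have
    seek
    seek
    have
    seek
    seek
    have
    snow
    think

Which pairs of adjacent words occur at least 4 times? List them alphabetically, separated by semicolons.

have seek; have snow; seek have

Bigram counts meeting the condition (at least 4 times):
  have seek: 4
  have snow: 4
  seek have: 5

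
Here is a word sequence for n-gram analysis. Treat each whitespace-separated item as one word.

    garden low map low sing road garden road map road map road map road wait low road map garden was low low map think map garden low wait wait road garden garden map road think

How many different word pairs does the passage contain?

24

35 tokens → 34 bigram windows in total.
Repeated bigrams (each contributes count−1 duplicates):
  map road: 4
  road map: 4
  garden low: 2
  low map: 2
  map garden: 2
  road garden: 2
10 duplicate windows → 34 − 10 = 24 distinct.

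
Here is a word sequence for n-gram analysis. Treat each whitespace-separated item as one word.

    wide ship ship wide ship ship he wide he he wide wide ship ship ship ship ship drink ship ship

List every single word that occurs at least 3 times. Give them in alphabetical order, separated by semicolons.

he; ship; wide

Unigram counts meeting the condition (at least 3 times):
  he: 3
  ship: 11
  wide: 5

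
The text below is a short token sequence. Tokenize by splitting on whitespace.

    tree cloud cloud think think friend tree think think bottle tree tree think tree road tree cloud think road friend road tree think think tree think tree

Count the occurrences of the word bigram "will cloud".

Scanning the 26 overlapping bigram windows for "will cloud":
  (none found)

0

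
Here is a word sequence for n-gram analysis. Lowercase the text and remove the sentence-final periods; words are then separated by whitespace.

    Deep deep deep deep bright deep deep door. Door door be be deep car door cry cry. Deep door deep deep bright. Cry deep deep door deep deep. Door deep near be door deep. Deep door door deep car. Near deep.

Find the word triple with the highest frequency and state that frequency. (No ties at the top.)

"deep deep door", 4 times

Trigram frequencies (highest first):
  deep deep door: 4
  deep door deep: 3
  door deep deep: 3
  deep deep deep: 2
  deep deep bright: 2
  deep door door: 2
  … (23 more, each ≤ 1)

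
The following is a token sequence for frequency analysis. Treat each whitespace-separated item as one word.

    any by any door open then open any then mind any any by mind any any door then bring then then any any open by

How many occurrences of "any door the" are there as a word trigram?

Scanning the 23 overlapping trigram windows for "any door the":
  (none found)

0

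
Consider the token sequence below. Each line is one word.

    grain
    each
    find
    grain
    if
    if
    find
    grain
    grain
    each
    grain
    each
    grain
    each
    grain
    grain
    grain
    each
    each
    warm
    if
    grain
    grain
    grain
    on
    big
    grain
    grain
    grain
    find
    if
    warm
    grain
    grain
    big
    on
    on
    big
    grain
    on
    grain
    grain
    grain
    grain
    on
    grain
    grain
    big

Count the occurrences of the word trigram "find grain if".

1

Scanning the 46 overlapping trigram windows for "find grain if":
  position 3–5: find grain if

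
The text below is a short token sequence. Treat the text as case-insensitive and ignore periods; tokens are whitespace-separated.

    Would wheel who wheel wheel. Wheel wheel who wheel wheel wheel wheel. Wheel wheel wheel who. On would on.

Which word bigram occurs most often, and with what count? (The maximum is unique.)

Bigram frequencies (highest first):
  wheel wheel: 9
  wheel who: 3
  who wheel: 2
  would wheel: 1
  who on: 1
  on would: 1
  … (1 more, each ≤ 1)

"wheel wheel", 9 times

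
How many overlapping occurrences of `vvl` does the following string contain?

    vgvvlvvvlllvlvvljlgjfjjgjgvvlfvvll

Sliding a length-3 window over the 34 characters (32 positions):
  position 3–5: vvl
  position 7–9: vvl
  position 14–16: vvl
  position 27–29: vvl
  position 31–33: vvl

5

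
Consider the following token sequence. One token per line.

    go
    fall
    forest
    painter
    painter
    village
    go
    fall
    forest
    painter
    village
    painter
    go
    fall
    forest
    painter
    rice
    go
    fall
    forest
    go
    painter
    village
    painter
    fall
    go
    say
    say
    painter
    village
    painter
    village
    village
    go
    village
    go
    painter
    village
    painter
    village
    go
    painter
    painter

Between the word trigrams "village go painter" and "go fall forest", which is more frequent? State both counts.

"go fall forest" (4 vs 2)

"village go painter": 2 occurrences
"go fall forest": 4 occurrences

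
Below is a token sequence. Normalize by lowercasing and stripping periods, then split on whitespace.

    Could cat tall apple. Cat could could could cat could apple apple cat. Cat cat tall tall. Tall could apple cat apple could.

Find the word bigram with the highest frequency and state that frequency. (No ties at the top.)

"apple cat", 3 times

Bigram frequencies (highest first):
  apple cat: 3
  could cat: 2
  cat tall: 2
  cat could: 2
  could could: 2
  could apple: 2
  … (7 more, each ≤ 2)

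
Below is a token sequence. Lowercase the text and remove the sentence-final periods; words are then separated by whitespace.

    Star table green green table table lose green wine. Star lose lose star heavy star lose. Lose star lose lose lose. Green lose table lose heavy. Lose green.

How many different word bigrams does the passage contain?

28 tokens → 27 bigram windows in total.
Repeated bigrams (each contributes count−1 duplicates):
  lose lose: 4
  lose green: 3
  star lose: 3
  lose star: 2
  table lose: 2
9 duplicate windows → 27 − 9 = 18 distinct.

18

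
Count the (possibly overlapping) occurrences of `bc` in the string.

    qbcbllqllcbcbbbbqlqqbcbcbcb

5

Sliding a length-2 window over the 27 characters (26 positions):
  position 2–3: bc
  position 11–12: bc
  position 21–22: bc
  position 23–24: bc
  position 25–26: bc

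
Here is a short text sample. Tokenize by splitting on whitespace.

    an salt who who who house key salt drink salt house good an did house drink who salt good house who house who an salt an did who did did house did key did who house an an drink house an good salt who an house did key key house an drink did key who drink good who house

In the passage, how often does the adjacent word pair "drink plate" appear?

0

Scanning the 58 overlapping bigram windows for "drink plate":
  (none found)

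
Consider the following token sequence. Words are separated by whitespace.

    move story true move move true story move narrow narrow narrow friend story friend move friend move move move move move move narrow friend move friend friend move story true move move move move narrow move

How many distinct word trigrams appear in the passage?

36 tokens → 34 trigram windows in total.
Repeated trigrams (each contributes count−1 duplicates):
  move move move: 6
  friend move friend: 2
  move move narrow: 2
  move story true: 2
  story true move: 2
  true move move: 2
10 duplicate windows → 34 − 10 = 24 distinct.

24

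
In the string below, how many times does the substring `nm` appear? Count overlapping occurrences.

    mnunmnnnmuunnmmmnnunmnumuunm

Sliding a length-2 window over the 28 characters (27 positions):
  position 4–5: nm
  position 8–9: nm
  position 13–14: nm
  position 20–21: nm
  position 27–28: nm

5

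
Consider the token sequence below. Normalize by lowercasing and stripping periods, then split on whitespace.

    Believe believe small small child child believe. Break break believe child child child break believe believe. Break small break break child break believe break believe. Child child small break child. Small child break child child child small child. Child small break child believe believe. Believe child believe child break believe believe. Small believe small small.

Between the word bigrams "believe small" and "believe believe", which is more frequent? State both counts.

"believe believe" (5 vs 3)

"believe small": 3 occurrences
"believe believe": 5 occurrences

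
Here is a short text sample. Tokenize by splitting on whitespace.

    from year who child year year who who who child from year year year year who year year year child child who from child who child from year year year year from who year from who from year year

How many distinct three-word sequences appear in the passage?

39 tokens → 37 trigram windows in total.
Repeated trigrams (each contributes count−1 duplicates):
  year year year: 5
  from year year: 3
  child from year: 2
  who child from: 2
  year from who: 2
  year year who: 2
10 duplicate windows → 37 − 10 = 27 distinct.

27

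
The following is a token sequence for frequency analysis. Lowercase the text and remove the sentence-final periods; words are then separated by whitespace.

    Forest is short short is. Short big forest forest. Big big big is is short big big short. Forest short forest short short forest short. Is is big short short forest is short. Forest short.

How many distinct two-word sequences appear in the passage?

15

35 tokens → 34 bigram windows in total.
Repeated bigrams (each contributes count−1 duplicates):
  short forest: 5
  forest short: 4
  is short: 4
  big big: 3
  short short: 3
  big short: 2
  forest is: 2
  is is: 2
  … (2 more repeated)
19 duplicate windows → 34 − 19 = 15 distinct.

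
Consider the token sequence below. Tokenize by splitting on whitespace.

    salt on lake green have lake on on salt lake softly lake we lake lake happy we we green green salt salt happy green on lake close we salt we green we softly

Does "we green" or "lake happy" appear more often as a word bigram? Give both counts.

"we green" (2 vs 1)

"we green": 2 occurrences
"lake happy": 1 occurrence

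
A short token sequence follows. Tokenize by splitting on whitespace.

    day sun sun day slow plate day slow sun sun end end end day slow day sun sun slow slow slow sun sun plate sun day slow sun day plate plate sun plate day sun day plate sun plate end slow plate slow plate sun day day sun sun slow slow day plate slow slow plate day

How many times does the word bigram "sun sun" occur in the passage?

5

Scanning the 56 overlapping bigram windows for "sun sun":
  position 2–3: sun sun
  position 9–10: sun sun
  position 17–18: sun sun
  position 22–23: sun sun
  position 48–49: sun sun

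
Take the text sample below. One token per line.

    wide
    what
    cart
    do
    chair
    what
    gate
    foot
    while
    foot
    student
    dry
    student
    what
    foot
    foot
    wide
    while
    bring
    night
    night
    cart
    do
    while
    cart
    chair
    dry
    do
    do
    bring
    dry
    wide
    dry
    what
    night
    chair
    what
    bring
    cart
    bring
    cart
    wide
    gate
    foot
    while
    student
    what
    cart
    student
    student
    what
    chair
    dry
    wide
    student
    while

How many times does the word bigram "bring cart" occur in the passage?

Scanning the 55 overlapping bigram windows for "bring cart":
  position 38–39: bring cart
  position 40–41: bring cart

2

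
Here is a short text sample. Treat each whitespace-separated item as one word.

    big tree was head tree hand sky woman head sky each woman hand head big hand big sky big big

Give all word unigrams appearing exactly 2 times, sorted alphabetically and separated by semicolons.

tree; woman

Unigram counts meeting the condition (exactly 2 times):
  tree: 2
  woman: 2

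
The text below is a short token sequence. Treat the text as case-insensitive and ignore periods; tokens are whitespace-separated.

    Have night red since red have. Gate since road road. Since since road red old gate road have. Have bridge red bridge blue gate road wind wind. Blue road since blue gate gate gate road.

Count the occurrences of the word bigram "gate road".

3

Scanning the 34 overlapping bigram windows for "gate road":
  position 16–17: gate road
  position 24–25: gate road
  position 34–35: gate road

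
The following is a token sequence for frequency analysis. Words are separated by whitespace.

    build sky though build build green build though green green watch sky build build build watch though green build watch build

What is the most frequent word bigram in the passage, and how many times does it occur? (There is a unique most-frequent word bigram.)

"build build", 3 times

Bigram frequencies (highest first):
  build build: 3
  green build: 2
  though green: 2
  build watch: 2
  build sky: 1
  sky though: 1
  … (9 more, each ≤ 1)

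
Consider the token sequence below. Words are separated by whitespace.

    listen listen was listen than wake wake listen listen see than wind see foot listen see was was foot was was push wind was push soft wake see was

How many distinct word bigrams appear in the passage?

23

29 tokens → 28 bigram windows in total.
Repeated bigrams (each contributes count−1 duplicates):
  listen listen: 2
  listen see: 2
  see was: 2
  was push: 2
  was was: 2
5 duplicate windows → 28 − 5 = 23 distinct.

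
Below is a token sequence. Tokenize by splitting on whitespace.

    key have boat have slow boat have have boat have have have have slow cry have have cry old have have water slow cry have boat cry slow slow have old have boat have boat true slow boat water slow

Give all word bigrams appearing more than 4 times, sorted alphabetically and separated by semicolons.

Bigram counts meeting the condition (more than 4 times):
  have boat: 5
  have have: 6

have boat; have have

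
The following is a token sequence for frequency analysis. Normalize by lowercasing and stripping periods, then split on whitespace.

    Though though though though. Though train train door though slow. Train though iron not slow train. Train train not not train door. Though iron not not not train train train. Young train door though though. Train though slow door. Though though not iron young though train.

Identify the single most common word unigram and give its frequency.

"though", 14 times

Unigram frequencies (highest first):
  though: 14
  train: 13
  not: 7
  door: 4
  slow: 3
  iron: 3
  … (1 more, each ≤ 2)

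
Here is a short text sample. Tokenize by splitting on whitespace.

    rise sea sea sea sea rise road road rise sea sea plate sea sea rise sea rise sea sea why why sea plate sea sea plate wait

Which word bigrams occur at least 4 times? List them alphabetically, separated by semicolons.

rise sea; sea sea

Bigram counts meeting the condition (at least 4 times):
  rise sea: 4
  sea sea: 7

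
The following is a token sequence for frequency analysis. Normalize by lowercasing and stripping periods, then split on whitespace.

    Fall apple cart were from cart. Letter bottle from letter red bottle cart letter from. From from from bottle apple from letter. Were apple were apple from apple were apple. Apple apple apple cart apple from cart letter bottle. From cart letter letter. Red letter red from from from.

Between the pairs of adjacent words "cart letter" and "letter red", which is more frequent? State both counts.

"cart letter" (4 vs 3)

"cart letter": 4 occurrences
"letter red": 3 occurrences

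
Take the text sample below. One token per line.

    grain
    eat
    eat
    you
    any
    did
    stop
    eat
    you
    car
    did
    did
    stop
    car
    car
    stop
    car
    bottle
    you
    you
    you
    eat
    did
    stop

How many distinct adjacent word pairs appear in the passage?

24 tokens → 23 bigram windows in total.
Repeated bigrams (each contributes count−1 duplicates):
  did stop: 3
  eat you: 2
  stop car: 2
  you you: 2
5 duplicate windows → 23 − 5 = 18 distinct.

18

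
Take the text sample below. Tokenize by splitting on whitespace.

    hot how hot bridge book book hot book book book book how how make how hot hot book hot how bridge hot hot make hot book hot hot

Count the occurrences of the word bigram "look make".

Scanning the 27 overlapping bigram windows for "look make":
  (none found)

0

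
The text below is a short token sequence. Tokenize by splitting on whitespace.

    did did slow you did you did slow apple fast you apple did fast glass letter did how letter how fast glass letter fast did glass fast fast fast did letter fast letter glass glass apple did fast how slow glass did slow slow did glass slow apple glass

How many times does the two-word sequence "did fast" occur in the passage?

Scanning the 48 overlapping bigram windows for "did fast":
  position 13–14: did fast
  position 37–38: did fast

2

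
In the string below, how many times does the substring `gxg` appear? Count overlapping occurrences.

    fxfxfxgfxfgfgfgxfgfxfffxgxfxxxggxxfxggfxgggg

0

Sliding a length-3 window over the 44 characters (42 positions):
  (no match at any position)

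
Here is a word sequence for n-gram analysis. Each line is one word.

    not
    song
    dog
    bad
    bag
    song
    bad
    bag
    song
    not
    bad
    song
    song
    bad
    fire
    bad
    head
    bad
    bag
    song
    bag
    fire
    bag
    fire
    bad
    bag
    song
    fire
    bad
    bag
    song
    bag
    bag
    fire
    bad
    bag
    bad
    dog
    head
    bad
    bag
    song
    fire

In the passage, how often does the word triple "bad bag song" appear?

Scanning the 41 overlapping trigram windows for "bad bag song":
  position 4–6: bad bag song
  position 7–9: bad bag song
  position 18–20: bad bag song
  position 25–27: bad bag song
  position 29–31: bad bag song
  position 40–42: bad bag song

6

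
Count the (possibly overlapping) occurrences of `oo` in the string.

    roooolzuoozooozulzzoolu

7

Sliding a length-2 window over the 23 characters (22 positions):
  position 2–3: oo
  position 3–4: oo
  position 4–5: oo
  position 9–10: oo
  position 12–13: oo
  position 13–14: oo
  position 20–21: oo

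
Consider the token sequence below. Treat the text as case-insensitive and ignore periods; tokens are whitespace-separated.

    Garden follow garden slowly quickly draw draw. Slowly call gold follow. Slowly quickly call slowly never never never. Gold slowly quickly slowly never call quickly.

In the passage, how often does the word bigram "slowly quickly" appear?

Scanning the 24 overlapping bigram windows for "slowly quickly":
  position 4–5: slowly quickly
  position 12–13: slowly quickly
  position 20–21: slowly quickly

3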